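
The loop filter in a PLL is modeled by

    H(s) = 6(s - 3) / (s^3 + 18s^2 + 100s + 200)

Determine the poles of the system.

s = -4 ± 2j, -10

The poles are the roots of the denominator s^3 + 18s^2 + 100s + 200 = 0.
Trying s = -10: the polynomial evaluates to 0, so (s + 10) is a factor.
Dividing out leaves s^2 + 8s + 20 = 0.
The quadratic formula then gives s = -4 ± 2j.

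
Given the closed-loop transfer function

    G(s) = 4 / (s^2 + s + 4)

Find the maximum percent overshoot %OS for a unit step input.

%OS ≈ 44.4%

Comparing s^2 + s + 4 to s^2 + 2ζωₙs + ωₙ²: ωₙ = 2 rad/s and ζ = 1/(2·2) = 0.25.
%OS = 100·exp(−πζ/√(1−ζ²)) = 100·exp(−π·0.25/√(1−0.25²)) ≈ 44.4%.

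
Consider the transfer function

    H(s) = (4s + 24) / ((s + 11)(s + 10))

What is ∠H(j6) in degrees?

At s = j6: numerator = 24 + j24, denominator = 74 + j126.
∠H = ∠num − ∠den = 45° − (59.574°) = -14.57°.

∠H(j6) ≈ -14.57°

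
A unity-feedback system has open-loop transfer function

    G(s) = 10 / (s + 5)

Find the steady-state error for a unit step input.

G(s) has no poles at the origin.
This is a Type 0 system. Kp = lim_{s→0} G(s) = 10/5 = 2.
e_ss = 1/(1 + Kp) = 1/(1 + 2) = 1/3 ≈ 0.3333.

e_ss = 0.3333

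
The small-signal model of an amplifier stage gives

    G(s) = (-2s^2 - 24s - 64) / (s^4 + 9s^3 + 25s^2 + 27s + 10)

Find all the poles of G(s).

s = -1, -2, -5, -1

The poles are the roots of the denominator s^4 + 9s^3 + 25s^2 + 27s + 10 = 0.
Trying s = -1: the polynomial evaluates to 0, so (s + 1) is a factor.
Dividing out leaves s^3 + 8s^2 + 17s + 10 = 0.
This factors further as (s + 2)(s + 5)(s + 1) = 0.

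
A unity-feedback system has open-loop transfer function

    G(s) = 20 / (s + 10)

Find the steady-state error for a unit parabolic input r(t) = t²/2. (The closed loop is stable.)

G(s) has no poles at the origin.
This is a Type 0 system; Ka = lim_{s→0} s^2·G(s) = 0, so the steady-state error for a parabola input is infinite.

e_ss = ∞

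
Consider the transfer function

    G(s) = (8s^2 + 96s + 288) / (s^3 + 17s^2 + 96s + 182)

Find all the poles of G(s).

The poles are the roots of the denominator s^3 + 17s^2 + 96s + 182 = 0.
Trying s = -7: the polynomial evaluates to 0, so (s + 7) is a factor.
Dividing out leaves s^2 + 10s + 26 = 0.
The quadratic formula then gives s = -5 ± 1j.

s = -7, -5 + j, -5 - j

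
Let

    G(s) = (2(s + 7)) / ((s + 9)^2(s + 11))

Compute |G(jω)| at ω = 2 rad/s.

|G(j2)| ≈ 0.01532

Substitute s = j2: numerator = 14 + j4, denominator = 775 + j550.
|G(j2)| = |14 + j4| / |775 + j550| = 14.560 / 950.33 ≈ 0.01532.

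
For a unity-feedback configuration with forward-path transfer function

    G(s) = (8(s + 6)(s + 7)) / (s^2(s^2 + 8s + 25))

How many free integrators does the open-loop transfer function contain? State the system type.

The denominator has 2 factors of s at the origin (free integrators), so this is a Type 2 system.

Type 2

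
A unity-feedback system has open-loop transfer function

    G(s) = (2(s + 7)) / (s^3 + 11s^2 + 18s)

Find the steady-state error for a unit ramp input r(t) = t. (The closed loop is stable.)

G(s) has one pole at the origin.
This is a Type 1 system. Kv = lim_{s→0} s·G(s) = 14/18 = 7/9.
e_ss = 1/Kv = 1/(7/9) = 9/7 ≈ 1.286.

e_ss = 1.286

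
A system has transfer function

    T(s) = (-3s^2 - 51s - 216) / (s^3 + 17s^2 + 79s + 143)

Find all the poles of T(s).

s = -3 + 2j, -3 - 2j, -11

The poles are the roots of the denominator s^3 + 17s^2 + 79s + 143 = 0.
Trying s = -11: the polynomial evaluates to 0, so (s + 11) is a factor.
Dividing out leaves s^2 + 6s + 13 = 0.
The quadratic formula then gives s = -3 ± 2j.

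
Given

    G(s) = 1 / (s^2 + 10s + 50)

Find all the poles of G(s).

The poles are the roots of the denominator s^2 + 10s + 50 = 0.
Using the quadratic formula: s = (-10 ± √(-100))/2 = -5 ± 5j.

s = -5 ± 5j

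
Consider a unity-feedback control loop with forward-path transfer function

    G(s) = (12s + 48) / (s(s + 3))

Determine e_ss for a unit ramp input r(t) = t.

e_ss = 0.06250

G(s) has one pole at the origin.
This is a Type 1 system. Kv = lim_{s→0} s·G(s) = 48/3 = 16.
e_ss = 1/Kv = 1/(16) = 1/16 ≈ 0.06250.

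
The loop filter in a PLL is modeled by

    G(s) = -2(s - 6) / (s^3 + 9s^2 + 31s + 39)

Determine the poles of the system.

The poles are the roots of the denominator s^3 + 9s^2 + 31s + 39 = 0.
Trying s = -3: the polynomial evaluates to 0, so (s + 3) is a factor.
Dividing out leaves s^2 + 6s + 13 = 0.
The quadratic formula then gives s = -3 ± 2j.

s = -3 ± 2j, -3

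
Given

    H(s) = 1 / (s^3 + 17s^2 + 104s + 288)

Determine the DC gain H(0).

H(0) = 1/288 ≈ 0.003472

Set s = 0: H(0) = (1) / (288) = 1/288.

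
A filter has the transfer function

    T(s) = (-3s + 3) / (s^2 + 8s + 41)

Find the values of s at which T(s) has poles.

The poles are the roots of the denominator s^2 + 8s + 41 = 0.
Using the quadratic formula: s = (-8 ± √(-100))/2 = -4 ± 5j.

s = -4 ± 5j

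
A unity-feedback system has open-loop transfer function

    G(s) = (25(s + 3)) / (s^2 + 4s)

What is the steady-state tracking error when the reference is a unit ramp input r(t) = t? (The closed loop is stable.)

G(s) has one pole at the origin.
This is a Type 1 system. Kv = lim_{s→0} s·G(s) = 75/4.
e_ss = 1/Kv = 1/(75/4) = 4/75 ≈ 0.05333.

e_ss = 0.05333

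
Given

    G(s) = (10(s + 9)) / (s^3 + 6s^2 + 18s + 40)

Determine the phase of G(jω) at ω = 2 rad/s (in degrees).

∠G(j2) ≈ -47.73°

At s = j2: numerator = 90 + j20, denominator = 16 + j28.
∠G = ∠num − ∠den = 12.529° − (60.255°) = -47.73°.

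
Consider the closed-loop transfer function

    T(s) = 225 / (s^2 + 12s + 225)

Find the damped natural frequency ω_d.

Comparing s^2 + 12s + 225 to s^2 + 2ζωₙs + ωₙ²: ωₙ = 15 rad/s and ζ = 12/(2·15) = 0.4.
ζωₙ = 12/2 = 6, so ω_d = ωₙ√(1−ζ²) = √(ωₙ² − (ζωₙ)²) = √(225 − 6²) = √189 ≈ 13.75 rad/s.

ω_d ≈ 13.75 rad/s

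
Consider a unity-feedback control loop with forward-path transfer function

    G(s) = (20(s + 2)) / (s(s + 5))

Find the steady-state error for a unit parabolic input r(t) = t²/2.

G(s) has one pole at the origin.
This is a Type 1 system; Ka = lim_{s→0} s^2·G(s) = 0, so the steady-state error for a parabola input is infinite.

e_ss = ∞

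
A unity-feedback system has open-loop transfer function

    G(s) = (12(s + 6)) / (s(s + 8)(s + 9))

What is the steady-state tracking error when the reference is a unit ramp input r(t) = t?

G(s) has one pole at the origin.
This is a Type 1 system. Kv = lim_{s→0} s·G(s) = 72/72 = 1.
e_ss = 1/Kv = 1/(1) = 1.

e_ss = 1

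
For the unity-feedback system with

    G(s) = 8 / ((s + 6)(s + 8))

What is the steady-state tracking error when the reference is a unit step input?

e_ss = 0.8571

G(s) has no poles at the origin.
This is a Type 0 system. Kp = lim_{s→0} G(s) = 8/48 = 1/6.
e_ss = 1/(1 + Kp) = 1/(1 + 1/6) = 6/7 ≈ 0.8571.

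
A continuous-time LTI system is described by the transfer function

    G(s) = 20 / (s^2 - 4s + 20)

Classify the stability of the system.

The denominator s^2 - 4s + 20 factors as (s^2 - 4s + 20), giving poles at s = 2 + 4j, 2 - 4j.
Since the pole(s) at s = 2 + 4j, 2 - 4j lie in the right half-plane, the system is unstable.

unstable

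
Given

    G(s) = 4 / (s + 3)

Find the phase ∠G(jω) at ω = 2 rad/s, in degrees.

∠G(j2) ≈ -33.69°

At s = j2: numerator = 4, denominator = 3 + j2.
∠G = ∠num − ∠den = 0° − (33.690°) = -33.69°.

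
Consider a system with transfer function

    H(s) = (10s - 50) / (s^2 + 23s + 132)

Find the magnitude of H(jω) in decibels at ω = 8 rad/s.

Substitute s = j8: numerator = -50 + j80, denominator = 68 + j184.
|H(j8)| = |-50 + j80| / |68 + j184| = 94.340 / 196.16 ≈ 0.4809.
In decibels: 20·log₁₀(0.4809) ≈ -6.36 dB.

|H(j8)|_dB ≈ -6.36 dB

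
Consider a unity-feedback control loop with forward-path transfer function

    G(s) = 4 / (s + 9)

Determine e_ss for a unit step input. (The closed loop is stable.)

e_ss = 0.6923

G(s) has no poles at the origin.
This is a Type 0 system. Kp = lim_{s→0} G(s) = 4/9.
e_ss = 1/(1 + Kp) = 1/(1 + 4/9) = 9/13 ≈ 0.6923.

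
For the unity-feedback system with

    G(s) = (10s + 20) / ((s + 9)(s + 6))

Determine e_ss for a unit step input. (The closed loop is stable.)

G(s) has no poles at the origin.
This is a Type 0 system. Kp = lim_{s→0} G(s) = 20/54 = 10/27.
e_ss = 1/(1 + Kp) = 1/(1 + 10/27) = 27/37 ≈ 0.7297.

e_ss = 0.7297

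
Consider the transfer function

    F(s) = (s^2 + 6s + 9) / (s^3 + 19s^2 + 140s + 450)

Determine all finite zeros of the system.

s = -3, -3

Set the numerator to zero: s^2 + 6s + 9 = 0.
Factoring: (s + 3)^2 = 0.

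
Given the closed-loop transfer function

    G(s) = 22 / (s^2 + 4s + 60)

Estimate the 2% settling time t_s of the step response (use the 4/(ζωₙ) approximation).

Comparing s^2 + 4s + 60 to s^2 + 2ζωₙs + ωₙ²: ωₙ = √60 ≈ 7.746 rad/s and ζ = 4/(2·√60) ≈ 0.2582.
ζωₙ = 4/2 = 2, so t_s ≈ 4/(ζωₙ) = 4/2 = 2 s.

t_s ≈ 2 s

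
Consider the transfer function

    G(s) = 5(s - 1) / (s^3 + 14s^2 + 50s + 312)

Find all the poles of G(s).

s = -1 + 5j, -1 - 5j, -12

The poles are the roots of the denominator s^3 + 14s^2 + 50s + 312 = 0.
Trying s = -12: the polynomial evaluates to 0, so (s + 12) is a factor.
Dividing out leaves s^2 + 2s + 26 = 0.
The quadratic formula then gives s = -1 ± 5j.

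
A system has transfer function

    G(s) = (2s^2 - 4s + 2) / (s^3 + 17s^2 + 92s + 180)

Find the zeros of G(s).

s = 1, 1

Set the numerator to zero: 2s^2 - 4s + 2 = 0, i.e. 2·(s^2 - 2s + 1) = 0.
Factoring: (s - 1)^2 = 0.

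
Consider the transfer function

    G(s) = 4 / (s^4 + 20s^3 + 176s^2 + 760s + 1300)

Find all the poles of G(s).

The poles are the roots of the denominator s^4 + 20s^3 + 176s^2 + 760s + 1300 = 0.
No real roots exist; factor into two real quadratics: (s^2 + 10s + 50)(s^2 + 10s + 26) = 0.
Each quadratic gives a conjugate pair via the quadratic formula.

s = -5 + 5j, -5 - 5j, -5 + j, -5 - j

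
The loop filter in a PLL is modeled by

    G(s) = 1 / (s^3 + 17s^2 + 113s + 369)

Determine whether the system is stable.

stable

The denominator s^3 + 17s^2 + 113s + 369 factors as (s + 9)(s^2 + 8s + 41), giving poles at s = -9, -4 + 5j, -4 - 5j.
Since all poles lie strictly in the left half-plane, the system is stable.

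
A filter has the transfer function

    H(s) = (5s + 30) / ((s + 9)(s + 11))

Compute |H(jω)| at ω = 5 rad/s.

Substitute s = j5: numerator = 30 + j25, denominator = 74 + j100.
|H(j5)| = |30 + j25| / |74 + j100| = 39.051 / 124.40 ≈ 0.3139.

|H(j5)| ≈ 0.3139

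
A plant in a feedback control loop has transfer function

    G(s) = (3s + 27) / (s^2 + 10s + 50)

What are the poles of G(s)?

The poles are the roots of the denominator s^2 + 10s + 50 = 0.
Using the quadratic formula: s = (-10 ± √(-100))/2 = -5 ± 5j.

s = -5 + 5j, -5 - 5j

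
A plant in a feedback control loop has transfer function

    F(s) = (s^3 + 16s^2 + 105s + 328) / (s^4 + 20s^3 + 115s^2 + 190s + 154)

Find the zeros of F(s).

s = -4 ± 5j, -8

Set the numerator to zero: s^3 + 16s^2 + 105s + 328 = 0.
Factoring: (s^2 + 8s + 41)(s + 8) = 0.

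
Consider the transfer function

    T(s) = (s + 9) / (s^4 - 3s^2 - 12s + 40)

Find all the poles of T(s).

s = 2 + j, 2 - j, -2 + 2j, -2 - 2j

The poles are the roots of the denominator s^4 - 3s^2 - 12s + 40 = 0.
No real roots exist; factor into two real quadratics: (s^2 - 4s + 5)(s^2 + 4s + 8) = 0.
Each quadratic gives a conjugate pair via the quadratic formula.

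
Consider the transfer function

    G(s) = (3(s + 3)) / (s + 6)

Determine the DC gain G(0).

At s = 0 each factor (s + a) contributes a and each (s^2 + bs + c) contributes c.
G(0) = 3·(3) / ((6)) = 9/6 = 3/2.

G(0) = 3/2 ≈ 1.500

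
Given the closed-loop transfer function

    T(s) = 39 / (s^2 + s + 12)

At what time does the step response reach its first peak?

Comparing s^2 + s + 12 to s^2 + 2ζωₙs + ωₙ²: ωₙ = √12 ≈ 3.464 rad/s and ζ = 1/(2·√12) ≈ 0.1443.
ζωₙ = 1/2 = 0.5, so ω_d = ωₙ√(1−ζ²) = √(ωₙ² − (ζωₙ)²) = √(12 − 0.5²) = √11.75 ≈ 3.428 rad/s.
t_p = π/ω_d = π/3.428 ≈ 0.9165 s.

t_p ≈ 0.9165 s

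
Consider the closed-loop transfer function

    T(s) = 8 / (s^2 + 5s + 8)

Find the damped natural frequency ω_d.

Comparing s^2 + 5s + 8 to s^2 + 2ζωₙs + ωₙ²: ωₙ = √8 ≈ 2.828 rad/s and ζ = 5/(2·√8) ≈ 0.8839.
ζωₙ = 5/2 = 2.5, so ω_d = ωₙ√(1−ζ²) = √(ωₙ² − (ζωₙ)²) = √(8 − 2.5²) = √1.75 ≈ 1.323 rad/s.

ω_d ≈ 1.323 rad/s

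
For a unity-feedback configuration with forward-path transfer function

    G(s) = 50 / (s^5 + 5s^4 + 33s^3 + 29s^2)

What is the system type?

Factor s from the denominator: s^5 + 5s^4 + 33s^3 + 29s^2 = s^2·(s^3 + 5s^2 + 33s + 29).
There are 2 poles at the origin, so the system is Type 2.

Type 2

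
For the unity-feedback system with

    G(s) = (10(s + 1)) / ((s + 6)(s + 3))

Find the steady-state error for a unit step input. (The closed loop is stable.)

e_ss = 0.6429

G(s) has no poles at the origin.
This is a Type 0 system. Kp = lim_{s→0} G(s) = 10/18 = 5/9.
e_ss = 1/(1 + Kp) = 1/(1 + 5/9) = 9/14 ≈ 0.6429.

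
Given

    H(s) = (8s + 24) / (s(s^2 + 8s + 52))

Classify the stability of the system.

The poles can be read from the denominator factors: s = 0, -4 ± 6j.
Since the simple pole(s) at s = 0 lie on the jω-axis with none in the right half-plane, the system is marginally stable.

marginally stable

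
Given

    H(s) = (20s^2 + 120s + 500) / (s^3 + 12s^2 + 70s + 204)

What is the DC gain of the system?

H(0) = 125/51 ≈ 2.451

Set s = 0: H(0) = (500) / (204) = 125/51.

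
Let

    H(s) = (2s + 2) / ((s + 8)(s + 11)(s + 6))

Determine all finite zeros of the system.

Set the numerator to zero: 2s + 2 = 0, i.e. 2·(s + 1) = 0.
So s = -1.

s = -1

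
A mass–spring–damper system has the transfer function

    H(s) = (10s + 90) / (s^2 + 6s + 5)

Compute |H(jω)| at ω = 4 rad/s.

Substitute s = j4: numerator = 90 + j40, denominator = -11 + j24.
|H(j4)| = |90 + j40| / |-11 + j24| = 98.489 / 26.401 ≈ 3.731.

|H(j4)| ≈ 3.731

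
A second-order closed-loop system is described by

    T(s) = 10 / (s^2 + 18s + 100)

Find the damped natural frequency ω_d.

ω_d ≈ 4.359 rad/s

Comparing s^2 + 18s + 100 to s^2 + 2ζωₙs + ωₙ²: ωₙ = 10 rad/s and ζ = 18/(2·10) = 0.9.
ζωₙ = 18/2 = 9, so ω_d = ωₙ√(1−ζ²) = √(ωₙ² − (ζωₙ)²) = √(100 − 9²) = √19 ≈ 4.359 rad/s.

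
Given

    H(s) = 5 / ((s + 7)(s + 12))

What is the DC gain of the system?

H(0) = 5/84 ≈ 0.05952

At s = 0 each factor (s + a) contributes a and each (s^2 + bs + c) contributes c.
H(0) = 5·1 / ((7) · (12)) = 5/84 = 5/84.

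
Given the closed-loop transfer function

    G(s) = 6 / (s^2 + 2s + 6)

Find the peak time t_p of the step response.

Comparing s^2 + 2s + 6 to s^2 + 2ζωₙs + ωₙ²: ωₙ = √6 ≈ 2.449 rad/s and ζ = 2/(2·√6) ≈ 0.4082.
ζωₙ = 2/2 = 1, so ω_d = ωₙ√(1−ζ²) = √(ωₙ² − (ζωₙ)²) = √(6 − 1²) = √5 ≈ 2.236 rad/s.
t_p = π/ω_d = π/2.236 ≈ 1.405 s.

t_p ≈ 1.405 s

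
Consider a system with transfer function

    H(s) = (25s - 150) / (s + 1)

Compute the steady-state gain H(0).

H(0) = -150

Set s = 0: H(0) = (-150) / (1) = -150.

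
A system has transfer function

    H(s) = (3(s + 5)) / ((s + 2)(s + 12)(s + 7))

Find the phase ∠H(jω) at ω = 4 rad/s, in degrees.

At s = j4: numerator = 15 + j12, denominator = -168 + j424.
∠H = ∠num − ∠den = 38.660° − (111.61°) = -72.95°.

∠H(j4) ≈ -72.95°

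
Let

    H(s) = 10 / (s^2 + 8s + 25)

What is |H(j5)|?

|H(j5)| = 0.2500

Substitute s = j5: numerator = 10, denominator = j40.
|H(j5)| = |10| / |j40| = 10 / 40 = 0.2500.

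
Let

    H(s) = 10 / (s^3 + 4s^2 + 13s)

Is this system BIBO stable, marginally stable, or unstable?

The denominator s^3 + 4s^2 + 13s factors as s(s^2 + 4s + 13), giving poles at s = 0, -2 + 3j, -2 - 3j.
Since the simple pole(s) at s = 0 lie on the jω-axis with none in the right half-plane, the system is marginally stable.

marginally stable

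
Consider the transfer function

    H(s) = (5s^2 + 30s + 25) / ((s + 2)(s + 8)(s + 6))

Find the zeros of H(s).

s = -1, -5

Set the numerator to zero: 5s^2 + 30s + 25 = 0, i.e. 5·(s^2 + 6s + 5) = 0.
Factoring: (s + 1)(s + 5) = 0.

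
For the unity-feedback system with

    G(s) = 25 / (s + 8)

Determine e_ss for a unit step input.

e_ss = 0.2424

G(s) has no poles at the origin.
This is a Type 0 system. Kp = lim_{s→0} G(s) = 25/8.
e_ss = 1/(1 + Kp) = 1/(1 + 25/8) = 8/33 ≈ 0.2424.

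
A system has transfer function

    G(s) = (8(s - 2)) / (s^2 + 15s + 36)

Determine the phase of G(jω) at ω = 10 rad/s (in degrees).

At s = j10: numerator = -16 + j80, denominator = -64 + j150.
∠G = ∠num − ∠den = 101.31° − (113.11°) = -11.80°.

∠G(j10) ≈ -11.80°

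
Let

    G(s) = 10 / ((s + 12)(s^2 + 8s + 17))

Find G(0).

G(0) = 5/102 ≈ 0.04902

Set s = 0: G(0) = (10) / (204) = 5/102.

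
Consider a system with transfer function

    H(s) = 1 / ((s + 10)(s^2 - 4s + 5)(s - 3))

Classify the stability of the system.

unstable

The poles can be read from the denominator factors: s = -10, 2 + j, 2 - j, 3.
Since the pole(s) at s = 2 + j, 2 - j, 3 lie in the right half-plane, the system is unstable.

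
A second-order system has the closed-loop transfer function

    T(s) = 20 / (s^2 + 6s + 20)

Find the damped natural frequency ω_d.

Comparing s^2 + 6s + 20 to s^2 + 2ζωₙs + ωₙ²: ωₙ = √20 ≈ 4.472 rad/s and ζ = 6/(2·√20) ≈ 0.6708.
ζωₙ = 6/2 = 3, so ω_d = ωₙ√(1−ζ²) = √(ωₙ² − (ζωₙ)²) = √(20 − 3²) = √11 ≈ 3.317 rad/s.

ω_d ≈ 3.317 rad/s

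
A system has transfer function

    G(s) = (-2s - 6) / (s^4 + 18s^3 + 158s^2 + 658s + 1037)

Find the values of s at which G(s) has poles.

The poles are the roots of the denominator s^4 + 18s^3 + 158s^2 + 658s + 1037 = 0.
No real roots exist; factor into two real quadratics: (s^2 + 8s + 17)(s^2 + 10s + 61) = 0.
Each quadratic gives a conjugate pair via the quadratic formula.

s = -4 ± j, -5 ± 6j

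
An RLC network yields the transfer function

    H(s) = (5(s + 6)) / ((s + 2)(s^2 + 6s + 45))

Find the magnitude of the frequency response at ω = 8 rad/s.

Substitute s = j8: numerator = 30 + j40, denominator = -422 - j56.
|H(j8)| = |30 + j40| / |-422 - j56| = 50 / 425.70 ≈ 0.1175.

|H(j8)| ≈ 0.1175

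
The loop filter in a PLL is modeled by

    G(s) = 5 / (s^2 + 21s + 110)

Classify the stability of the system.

The denominator s^2 + 21s + 110 factors as (s + 10)(s + 11), giving poles at s = -10, -11.
Since all poles lie strictly in the left half-plane, the system is stable.

stable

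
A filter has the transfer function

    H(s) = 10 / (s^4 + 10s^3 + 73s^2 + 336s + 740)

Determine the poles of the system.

s = -4 ± 2j, -1 ± 6j

The poles are the roots of the denominator s^4 + 10s^3 + 73s^2 + 336s + 740 = 0.
No real roots exist; factor into two real quadratics: (s^2 + 8s + 20)(s^2 + 2s + 37) = 0.
Each quadratic gives a conjugate pair via the quadratic formula.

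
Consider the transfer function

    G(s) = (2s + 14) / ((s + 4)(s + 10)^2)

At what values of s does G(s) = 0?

s = -7

Set the numerator to zero: 2s + 14 = 0, i.e. 2·(s + 7) = 0.
So s = -7.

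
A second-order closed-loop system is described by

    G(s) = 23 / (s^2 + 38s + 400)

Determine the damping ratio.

ζ = 0.95

Compare the denominator to the standard form s^2 + 2ζωₙs + ωₙ².
ωₙ² = 400, so ωₙ = 20 rad/s.
2ζωₙ = 38, so ζ = 38/(2·20) = 0.95.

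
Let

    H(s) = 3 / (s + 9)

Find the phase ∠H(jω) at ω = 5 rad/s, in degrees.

∠H(j5) ≈ -29.05°

At s = j5: numerator = 3, denominator = 9 + j5.
∠H = ∠num − ∠den = 0° − (29.055°) = -29.05°.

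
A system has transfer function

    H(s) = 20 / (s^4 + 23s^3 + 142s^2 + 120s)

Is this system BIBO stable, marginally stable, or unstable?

marginally stable

The denominator s^4 + 23s^3 + 142s^2 + 120s factors as s(s + 10)(s + 1)(s + 12), giving poles at s = 0, -10, -1, -12.
Since the simple pole(s) at s = 0 lie on the jω-axis with none in the right half-plane, the system is marginally stable.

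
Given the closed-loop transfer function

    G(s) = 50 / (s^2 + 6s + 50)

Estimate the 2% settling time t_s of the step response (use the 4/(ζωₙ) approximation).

t_s ≈ 1.333 s

Comparing s^2 + 6s + 50 to s^2 + 2ζωₙs + ωₙ²: ωₙ = √50 ≈ 7.071 rad/s and ζ = 6/(2·√50) ≈ 0.4243.
ζωₙ = 6/2 = 3, so t_s ≈ 4/(ζωₙ) = 4/3 ≈ 1.333 s.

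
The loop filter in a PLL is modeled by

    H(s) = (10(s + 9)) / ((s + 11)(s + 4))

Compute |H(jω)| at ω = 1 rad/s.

|H(j1)| ≈ 1.988

Substitute s = j1: numerator = 90 + j10, denominator = 43 + j15.
|H(j1)| = |90 + j10| / |43 + j15| = 90.554 / 45.541 ≈ 1.988.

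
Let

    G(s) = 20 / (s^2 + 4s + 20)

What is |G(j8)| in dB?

|G(j8)|_dB ≈ -8.69 dB

Substitute s = j8: numerator = 20, denominator = -44 + j32.
|G(j8)| = |20| / |-44 + j32| = 20 / 54.406 ≈ 0.3676.
In decibels: 20·log₁₀(0.3676) ≈ -8.69 dB.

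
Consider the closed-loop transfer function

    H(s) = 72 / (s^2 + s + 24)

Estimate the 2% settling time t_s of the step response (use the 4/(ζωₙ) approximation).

Comparing s^2 + s + 24 to s^2 + 2ζωₙs + ωₙ²: ωₙ = √24 ≈ 4.899 rad/s and ζ = 1/(2·√24) ≈ 0.1021.
ζωₙ = 1/2 = 0.5, so t_s ≈ 4/(ζωₙ) = 4/0.5 = 8 s.

t_s ≈ 8 s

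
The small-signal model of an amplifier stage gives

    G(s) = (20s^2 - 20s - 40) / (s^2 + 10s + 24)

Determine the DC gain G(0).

G(0) = -5/3 ≈ -1.667

Set s = 0: G(0) = (-40) / (24) = -5/3.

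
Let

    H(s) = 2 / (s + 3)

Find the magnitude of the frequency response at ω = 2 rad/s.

|H(j2)| ≈ 0.5547

Substitute s = j2: numerator = 2, denominator = 3 + j2.
|H(j2)| = |2| / |3 + j2| = 2 / 3.6056 ≈ 0.5547.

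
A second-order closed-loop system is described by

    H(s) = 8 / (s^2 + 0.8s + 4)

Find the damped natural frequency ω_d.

Comparing s^2 + 0.8s + 4 to s^2 + 2ζωₙs + ωₙ²: ωₙ = 2 rad/s and ζ = 0.8/(2·2) = 0.2.
ζωₙ = 0.8/2 = 0.4, so ω_d = ωₙ√(1−ζ²) = √(ωₙ² − (ζωₙ)²) = √(4 − 0.4²) = √3.84 ≈ 1.960 rad/s.

ω_d ≈ 1.960 rad/s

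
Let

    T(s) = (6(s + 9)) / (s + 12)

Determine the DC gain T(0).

At s = 0 each factor (s + a) contributes a and each (s^2 + bs + c) contributes c.
T(0) = 6·(9) / ((12)) = 54/12 = 9/2.

T(0) = 9/2 ≈ 4.500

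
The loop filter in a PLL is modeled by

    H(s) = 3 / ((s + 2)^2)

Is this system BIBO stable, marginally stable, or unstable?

stable

The poles can be read from the denominator factors: s = -2, -2.
Since all poles lie strictly in the left half-plane, the system is stable.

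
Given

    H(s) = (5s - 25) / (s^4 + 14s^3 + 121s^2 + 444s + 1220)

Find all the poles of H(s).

The poles are the roots of the denominator s^4 + 14s^3 + 121s^2 + 444s + 1220 = 0.
No real roots exist; factor into two real quadratics: (s^2 + 4s + 20)(s^2 + 10s + 61) = 0.
Each quadratic gives a conjugate pair via the quadratic formula.

s = -2 ± 4j, -5 ± 6j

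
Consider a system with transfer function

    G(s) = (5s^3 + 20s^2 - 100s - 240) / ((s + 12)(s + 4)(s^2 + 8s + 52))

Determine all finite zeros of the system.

Set the numerator to zero: 5s^3 + 20s^2 - 100s - 240 = 0, i.e. 5·(s^3 + 4s^2 - 20s - 48) = 0.
Factoring: (s - 4)(s + 2)(s + 6) = 0.

s = 4, -2, -6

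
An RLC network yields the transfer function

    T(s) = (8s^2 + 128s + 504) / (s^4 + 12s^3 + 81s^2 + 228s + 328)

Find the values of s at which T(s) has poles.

s = -2 + 2j, -2 - 2j, -4 + 5j, -4 - 5j

The poles are the roots of the denominator s^4 + 12s^3 + 81s^2 + 228s + 328 = 0.
No real roots exist; factor into two real quadratics: (s^2 + 4s + 8)(s^2 + 8s + 41) = 0.
Each quadratic gives a conjugate pair via the quadratic formula.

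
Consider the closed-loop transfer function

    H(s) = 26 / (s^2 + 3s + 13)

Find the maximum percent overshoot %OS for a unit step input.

Comparing s^2 + 3s + 13 to s^2 + 2ζωₙs + ωₙ²: ωₙ = √13 ≈ 3.606 rad/s and ζ = 3/(2·√13) ≈ 0.4160.
%OS = 100·exp(−πζ/√(1−ζ²)) = 100·exp(−π·0.4160/√(1−0.4160²)) ≈ 23.8%.

%OS ≈ 23.8%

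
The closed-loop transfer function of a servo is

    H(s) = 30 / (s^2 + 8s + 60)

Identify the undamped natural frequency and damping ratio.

ωₙ ≈ 7.746 rad/s, ζ ≈ 0.5164

Compare the denominator to the standard form s^2 + 2ζωₙs + ωₙ².
ωₙ² = 60, so ωₙ = √60 ≈ 7.746 rad/s.
2ζωₙ = 8, so ζ = 8/(2·√60) ≈ 0.5164.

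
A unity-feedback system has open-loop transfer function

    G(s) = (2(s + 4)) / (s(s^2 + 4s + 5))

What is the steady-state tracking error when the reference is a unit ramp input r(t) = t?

e_ss = 0.6250

G(s) has one pole at the origin.
This is a Type 1 system. Kv = lim_{s→0} s·G(s) = 8/5.
e_ss = 1/Kv = 1/(8/5) = 5/8 ≈ 0.6250.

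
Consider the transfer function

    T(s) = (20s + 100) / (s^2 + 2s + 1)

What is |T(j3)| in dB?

Substitute s = j3: numerator = 100 + j60, denominator = -8 + j6.
|T(j3)| = |100 + j60| / |-8 + j6| = 116.62 / 10 ≈ 11.66.
In decibels: 20·log₁₀(11.66) ≈ 21.3 dB.

|T(j3)|_dB ≈ 21.3 dB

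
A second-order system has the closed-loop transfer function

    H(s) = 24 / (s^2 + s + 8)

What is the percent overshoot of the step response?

%OS ≈ 56.9%

Comparing s^2 + s + 8 to s^2 + 2ζωₙs + ωₙ²: ωₙ = √8 ≈ 2.828 rad/s and ζ = 1/(2·√8) ≈ 0.1768.
%OS = 100·exp(−πζ/√(1−ζ²)) = 100·exp(−π·0.1768/√(1−0.1768²)) ≈ 56.9%.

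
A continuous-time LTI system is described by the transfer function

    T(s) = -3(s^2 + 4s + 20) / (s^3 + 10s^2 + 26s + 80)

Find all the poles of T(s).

The poles are the roots of the denominator s^3 + 10s^2 + 26s + 80 = 0.
Trying s = -8: the polynomial evaluates to 0, so (s + 8) is a factor.
Dividing out leaves s^2 + 2s + 10 = 0.
The quadratic formula then gives s = -1 ± 3j.

s = -8, -1 + 3j, -1 - 3j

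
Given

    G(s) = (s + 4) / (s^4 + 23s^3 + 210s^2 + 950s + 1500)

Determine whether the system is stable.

The denominator s^4 + 23s^3 + 210s^2 + 950s + 1500 factors as (s + 3)(s + 10)(s^2 + 10s + 50), giving poles at s = -3, -10, -5 ± 5j.
Since all poles lie strictly in the left half-plane, the system is stable.

stable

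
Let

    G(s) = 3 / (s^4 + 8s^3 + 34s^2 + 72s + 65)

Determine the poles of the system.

The poles are the roots of the denominator s^4 + 8s^3 + 34s^2 + 72s + 65 = 0.
No real roots exist; factor into two real quadratics: (s^2 + 4s + 13)(s^2 + 4s + 5) = 0.
Each quadratic gives a conjugate pair via the quadratic formula.

s = -2 + 3j, -2 - 3j, -2 + j, -2 - j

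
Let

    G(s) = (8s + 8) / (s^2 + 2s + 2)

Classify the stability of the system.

The denominator s^2 + 2s + 2 factors as (s^2 + 2s + 2), giving poles at s = -1 ± j.
Since all poles lie strictly in the left half-plane, the system is stable.

stable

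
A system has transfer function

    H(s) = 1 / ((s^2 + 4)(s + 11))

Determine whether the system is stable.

The poles can be read from the denominator factors: s = ±2j, -11.
Since the simple pole(s) at s = 2j, -2j lie on the jω-axis with none in the right half-plane, the system is marginally stable.

marginally stable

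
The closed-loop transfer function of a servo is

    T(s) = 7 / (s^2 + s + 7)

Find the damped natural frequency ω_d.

ω_d ≈ 2.598 rad/s

Comparing s^2 + s + 7 to s^2 + 2ζωₙs + ωₙ²: ωₙ = √7 ≈ 2.646 rad/s and ζ = 1/(2·√7) ≈ 0.1890.
ζωₙ = 1/2 = 0.5, so ω_d = ωₙ√(1−ζ²) = √(ωₙ² − (ζωₙ)²) = √(7 − 0.5²) = √6.75 ≈ 2.598 rad/s.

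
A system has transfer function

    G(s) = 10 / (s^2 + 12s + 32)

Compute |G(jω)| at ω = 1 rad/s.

|G(j1)| ≈ 0.3008

Substitute s = j1: numerator = 10, denominator = 31 + j12.
|G(j1)| = |10| / |31 + j12| = 10 / 33.242 ≈ 0.3008.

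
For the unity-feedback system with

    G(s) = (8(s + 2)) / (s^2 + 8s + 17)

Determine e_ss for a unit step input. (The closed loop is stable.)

G(s) has no poles at the origin.
This is a Type 0 system. Kp = lim_{s→0} G(s) = 16/17.
e_ss = 1/(1 + Kp) = 1/(1 + 16/17) = 17/33 ≈ 0.5152.

e_ss = 0.5152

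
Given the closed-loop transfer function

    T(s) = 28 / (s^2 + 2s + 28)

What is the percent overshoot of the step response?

Comparing s^2 + 2s + 28 to s^2 + 2ζωₙs + ωₙ²: ωₙ = √28 ≈ 5.292 rad/s and ζ = 2/(2·√28) ≈ 0.1890.
%OS = 100·exp(−πζ/√(1−ζ²)) = 100·exp(−π·0.1890/√(1−0.1890²)) ≈ 54.6%.

%OS ≈ 54.6%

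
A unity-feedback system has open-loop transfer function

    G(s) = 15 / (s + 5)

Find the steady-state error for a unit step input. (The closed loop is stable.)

G(s) has no poles at the origin.
This is a Type 0 system. Kp = lim_{s→0} G(s) = 15/5 = 3.
e_ss = 1/(1 + Kp) = 1/(1 + 3) = 1/4 ≈ 0.2500.

e_ss = 0.2500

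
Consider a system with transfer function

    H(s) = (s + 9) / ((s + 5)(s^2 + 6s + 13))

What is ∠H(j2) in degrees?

At s = j2: numerator = 9 + j2, denominator = 21 + j78.
∠H = ∠num − ∠den = 12.529° − (74.932°) = -62.40°.

∠H(j2) ≈ -62.40°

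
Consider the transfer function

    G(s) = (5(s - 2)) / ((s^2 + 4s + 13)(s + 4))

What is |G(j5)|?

|G(j5)| ≈ 0.1803

Substitute s = j5: numerator = -10 + j25, denominator = -148 + j20.
|G(j5)| = |-10 + j25| / |-148 + j20| = 26.926 / 149.35 ≈ 0.1803.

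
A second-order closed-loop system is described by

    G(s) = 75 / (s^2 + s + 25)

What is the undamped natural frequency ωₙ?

Compare the denominator to the standard form s^2 + 2ζωₙs + ωₙ².
ωₙ² = 25, so ωₙ = 5 rad/s.

ωₙ = 5 rad/s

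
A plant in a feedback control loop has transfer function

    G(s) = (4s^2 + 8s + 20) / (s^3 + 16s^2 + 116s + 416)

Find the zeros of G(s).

Set the numerator to zero: 4s^2 + 8s + 20 = 0, i.e. 4·(s^2 + 2s + 5) = 0.
Factoring: (s^2 + 2s + 5) = 0.

s = -1 ± 2j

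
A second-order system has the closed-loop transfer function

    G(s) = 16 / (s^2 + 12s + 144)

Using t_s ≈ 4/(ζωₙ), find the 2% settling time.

t_s ≈ 0.6667 s

Comparing s^2 + 12s + 144 to s^2 + 2ζωₙs + ωₙ²: ωₙ = 12 rad/s and ζ = 12/(2·12) = 0.5.
ζωₙ = 12/2 = 6, so t_s ≈ 4/(ζωₙ) = 4/6 ≈ 0.6667 s.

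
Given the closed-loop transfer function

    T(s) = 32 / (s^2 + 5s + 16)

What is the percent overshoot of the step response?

Comparing s^2 + 5s + 16 to s^2 + 2ζωₙs + ωₙ²: ωₙ = 4 rad/s and ζ = 5/(2·4) = 0.625.
%OS = 100·exp(−πζ/√(1−ζ²)) = 100·exp(−π·0.625/√(1−0.625²)) ≈ 8.08%.

%OS ≈ 8.08%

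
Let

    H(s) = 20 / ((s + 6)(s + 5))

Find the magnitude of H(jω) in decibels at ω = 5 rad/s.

Substitute s = j5: numerator = 20, denominator = 5 + j55.
|H(j5)| = |20| / |5 + j55| = 20 / 55.227 ≈ 0.3621.
In decibels: 20·log₁₀(0.3621) ≈ -8.82 dB.

|H(j5)|_dB ≈ -8.82 dB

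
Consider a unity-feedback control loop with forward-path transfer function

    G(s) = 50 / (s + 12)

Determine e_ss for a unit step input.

e_ss = 0.1935

G(s) has no poles at the origin.
This is a Type 0 system. Kp = lim_{s→0} G(s) = 50/12 = 25/6.
e_ss = 1/(1 + Kp) = 1/(1 + 25/6) = 6/31 ≈ 0.1935.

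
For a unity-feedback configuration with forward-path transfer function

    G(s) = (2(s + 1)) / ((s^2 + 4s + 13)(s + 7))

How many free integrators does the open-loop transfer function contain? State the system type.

The denominator has no factor of s at the origin — no free integrator — so this is a Type 0 system.

Type 0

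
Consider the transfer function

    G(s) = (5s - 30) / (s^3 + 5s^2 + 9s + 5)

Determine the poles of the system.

s = -2 ± j, -1

The poles are the roots of the denominator s^3 + 5s^2 + 9s + 5 = 0.
Trying s = -1: the polynomial evaluates to 0, so (s + 1) is a factor.
Dividing out leaves s^2 + 4s + 5 = 0.
The quadratic formula then gives s = -2 ± 1j.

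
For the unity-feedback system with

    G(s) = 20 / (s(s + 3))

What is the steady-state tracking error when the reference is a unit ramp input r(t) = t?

e_ss = 0.1500

G(s) has one pole at the origin.
This is a Type 1 system. Kv = lim_{s→0} s·G(s) = 20/3.
e_ss = 1/Kv = 1/(20/3) = 3/20 ≈ 0.1500.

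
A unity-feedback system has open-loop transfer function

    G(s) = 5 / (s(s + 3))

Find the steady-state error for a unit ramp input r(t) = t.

G(s) has one pole at the origin.
This is a Type 1 system. Kv = lim_{s→0} s·G(s) = 5/3.
e_ss = 1/Kv = 1/(5/3) = 3/5 ≈ 0.6000.

e_ss = 0.6000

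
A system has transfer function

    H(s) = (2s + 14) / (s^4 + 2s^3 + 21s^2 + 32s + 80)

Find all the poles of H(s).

s = ±4j, -1 ± 2j

The poles are the roots of the denominator s^4 + 2s^3 + 21s^2 + 32s + 80 = 0.
No real roots exist; factor into two real quadratics: (s^2 + 16)(s^2 + 2s + 5) = 0.
Each quadratic gives a conjugate pair via the quadratic formula.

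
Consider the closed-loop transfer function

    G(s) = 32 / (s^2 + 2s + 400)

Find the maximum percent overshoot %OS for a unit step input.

%OS ≈ 85.4%

Comparing s^2 + 2s + 400 to s^2 + 2ζωₙs + ωₙ²: ωₙ = 20 rad/s and ζ = 2/(2·20) = 0.05.
%OS = 100·exp(−πζ/√(1−ζ²)) = 100·exp(−π·0.05/√(1−0.05²)) ≈ 85.4%.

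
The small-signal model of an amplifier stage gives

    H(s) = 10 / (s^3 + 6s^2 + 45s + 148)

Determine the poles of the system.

s = -1 + 6j, -1 - 6j, -4

The poles are the roots of the denominator s^3 + 6s^2 + 45s + 148 = 0.
Trying s = -4: the polynomial evaluates to 0, so (s + 4) is a factor.
Dividing out leaves s^2 + 2s + 37 = 0.
The quadratic formula then gives s = -1 ± 6j.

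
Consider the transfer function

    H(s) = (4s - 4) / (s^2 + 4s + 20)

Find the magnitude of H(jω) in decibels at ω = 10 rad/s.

Substitute s = j10: numerator = -4 + j40, denominator = -80 + j40.
|H(j10)| = |-4 + j40| / |-80 + j40| = 40.200 / 89.443 ≈ 0.4494.
In decibels: 20·log₁₀(0.4494) ≈ -6.95 dB.

|H(j10)|_dB ≈ -6.95 dB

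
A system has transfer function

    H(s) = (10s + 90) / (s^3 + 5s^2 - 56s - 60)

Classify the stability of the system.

The denominator s^3 + 5s^2 - 56s - 60 factors as (s + 10)(s + 1)(s - 6), giving poles at s = -10, -1, 6.
Since the pole(s) at s = 6 lie in the right half-plane, the system is unstable.

unstable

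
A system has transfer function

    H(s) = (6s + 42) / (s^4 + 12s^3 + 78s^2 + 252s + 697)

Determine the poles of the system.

s = -1 ± 4j, -5 ± 4j

The poles are the roots of the denominator s^4 + 12s^3 + 78s^2 + 252s + 697 = 0.
No real roots exist; factor into two real quadratics: (s^2 + 2s + 17)(s^2 + 10s + 41) = 0.
Each quadratic gives a conjugate pair via the quadratic formula.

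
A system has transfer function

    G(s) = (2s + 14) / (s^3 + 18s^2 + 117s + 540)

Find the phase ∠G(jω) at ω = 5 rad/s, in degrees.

∠G(j5) ≈ -43.39°

At s = j5: numerator = 14 + j10, denominator = 90 + j460.
∠G = ∠num − ∠den = 35.538° − (78.930°) = -43.39°.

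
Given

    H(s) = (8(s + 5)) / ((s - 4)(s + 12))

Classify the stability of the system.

The poles can be read from the denominator factors: s = 4, -12.
Since the pole(s) at s = 4 lie in the right half-plane, the system is unstable.

unstable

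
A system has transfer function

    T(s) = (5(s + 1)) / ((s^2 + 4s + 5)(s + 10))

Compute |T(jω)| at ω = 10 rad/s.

Substitute s = j10: numerator = 5 + j50, denominator = -1350 - j550.
|T(j10)| = |5 + j50| / |-1350 - j550| = 50.249 / 1457.7 ≈ 0.03447.

|T(j10)| ≈ 0.03447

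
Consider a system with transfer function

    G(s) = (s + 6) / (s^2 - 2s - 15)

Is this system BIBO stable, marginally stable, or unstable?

unstable

The denominator s^2 - 2s - 15 factors as (s + 3)(s - 5), giving poles at s = -3, 5.
Since the pole(s) at s = 5 lie in the right half-plane, the system is unstable.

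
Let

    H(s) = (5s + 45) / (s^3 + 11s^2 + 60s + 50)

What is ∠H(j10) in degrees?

∠H(j10) ≈ -152.8°

At s = j10: numerator = 45 + j50, denominator = -1050 - j400.
∠H = ∠num − ∠den = 48.013° − (-159.15°) = 207.2°, which wraps to -152.8°.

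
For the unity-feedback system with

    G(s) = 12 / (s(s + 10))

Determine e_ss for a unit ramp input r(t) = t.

G(s) has one pole at the origin.
This is a Type 1 system. Kv = lim_{s→0} s·G(s) = 12/10 = 6/5.
e_ss = 1/Kv = 1/(6/5) = 5/6 ≈ 0.8333.

e_ss = 0.8333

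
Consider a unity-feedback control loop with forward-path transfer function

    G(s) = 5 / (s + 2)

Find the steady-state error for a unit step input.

e_ss = 0.2857

G(s) has no poles at the origin.
This is a Type 0 system. Kp = lim_{s→0} G(s) = 5/2.
e_ss = 1/(1 + Kp) = 1/(1 + 5/2) = 2/7 ≈ 0.2857.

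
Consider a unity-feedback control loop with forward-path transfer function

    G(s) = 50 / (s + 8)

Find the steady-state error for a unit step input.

G(s) has no poles at the origin.
This is a Type 0 system. Kp = lim_{s→0} G(s) = 50/8 = 25/4.
e_ss = 1/(1 + Kp) = 1/(1 + 25/4) = 4/29 ≈ 0.1379.

e_ss = 0.1379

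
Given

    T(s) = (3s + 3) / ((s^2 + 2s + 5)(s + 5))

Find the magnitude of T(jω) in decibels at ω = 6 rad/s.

Substitute s = j6: numerator = 3 + j18, denominator = -227 - j126.
|T(j6)| = |3 + j18| / |-227 - j126| = 18.248 / 259.62 ≈ 0.07029.
In decibels: 20·log₁₀(0.07029) ≈ -23.1 dB.

|T(j6)|_dB ≈ -23.1 dB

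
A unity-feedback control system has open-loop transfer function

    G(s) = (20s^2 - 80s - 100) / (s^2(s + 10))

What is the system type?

The denominator has 2 factors of s at the origin (free integrators), so this is a Type 2 system.

Type 2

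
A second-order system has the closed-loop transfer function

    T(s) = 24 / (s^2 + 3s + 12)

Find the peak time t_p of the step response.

t_p ≈ 1.006 s

Comparing s^2 + 3s + 12 to s^2 + 2ζωₙs + ωₙ²: ωₙ = √12 ≈ 3.464 rad/s and ζ = 3/(2·√12) ≈ 0.4330.
ζωₙ = 3/2 = 1.5, so ω_d = ωₙ√(1−ζ²) = √(ωₙ² − (ζωₙ)²) = √(12 − 1.5²) = √9.75 ≈ 3.122 rad/s.
t_p = π/ω_d = π/3.122 ≈ 1.006 s.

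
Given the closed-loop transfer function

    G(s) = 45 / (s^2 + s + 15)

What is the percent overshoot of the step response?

Comparing s^2 + s + 15 to s^2 + 2ζωₙs + ωₙ²: ωₙ = √15 ≈ 3.873 rad/s and ζ = 1/(2·√15) ≈ 0.1291.
%OS = 100·exp(−πζ/√(1−ζ²)) = 100·exp(−π·0.1291/√(1−0.1291²)) ≈ 66.4%.

%OS ≈ 66.4%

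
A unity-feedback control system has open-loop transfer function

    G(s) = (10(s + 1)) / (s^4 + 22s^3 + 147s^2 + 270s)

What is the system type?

Type 1

The denominator has 1 factor of s at the origin (free integrator), so this is a Type 1 system.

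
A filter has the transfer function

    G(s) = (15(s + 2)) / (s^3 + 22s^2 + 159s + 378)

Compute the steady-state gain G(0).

Set s = 0: G(0) = (30) / (378) = 5/63.

G(0) = 5/63 ≈ 0.07937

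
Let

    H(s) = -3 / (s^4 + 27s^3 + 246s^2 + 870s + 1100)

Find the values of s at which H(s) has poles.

The poles are the roots of the denominator s^4 + 27s^3 + 246s^2 + 870s + 1100 = 0.
Trying s = -10: the polynomial evaluates to 0, so (s + 10) is a factor.
Dividing out leaves s^3 + 17s^2 + 76s + 110 = 0.
This factors further as (s^2 + 6s + 10)(s + 11) = 0.

s = -3 + j, -3 - j, -10, -11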